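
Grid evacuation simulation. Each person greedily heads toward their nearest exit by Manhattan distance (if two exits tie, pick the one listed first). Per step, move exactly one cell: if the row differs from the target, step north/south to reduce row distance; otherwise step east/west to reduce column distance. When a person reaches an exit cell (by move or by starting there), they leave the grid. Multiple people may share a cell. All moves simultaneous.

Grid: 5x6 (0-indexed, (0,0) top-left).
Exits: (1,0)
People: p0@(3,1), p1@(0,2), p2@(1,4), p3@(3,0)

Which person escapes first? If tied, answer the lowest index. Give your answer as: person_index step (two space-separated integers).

Answer: 3 2

Derivation:
Step 1: p0:(3,1)->(2,1) | p1:(0,2)->(1,2) | p2:(1,4)->(1,3) | p3:(3,0)->(2,0)
Step 2: p0:(2,1)->(1,1) | p1:(1,2)->(1,1) | p2:(1,3)->(1,2) | p3:(2,0)->(1,0)->EXIT
Step 3: p0:(1,1)->(1,0)->EXIT | p1:(1,1)->(1,0)->EXIT | p2:(1,2)->(1,1) | p3:escaped
Step 4: p0:escaped | p1:escaped | p2:(1,1)->(1,0)->EXIT | p3:escaped
Exit steps: [3, 3, 4, 2]
First to escape: p3 at step 2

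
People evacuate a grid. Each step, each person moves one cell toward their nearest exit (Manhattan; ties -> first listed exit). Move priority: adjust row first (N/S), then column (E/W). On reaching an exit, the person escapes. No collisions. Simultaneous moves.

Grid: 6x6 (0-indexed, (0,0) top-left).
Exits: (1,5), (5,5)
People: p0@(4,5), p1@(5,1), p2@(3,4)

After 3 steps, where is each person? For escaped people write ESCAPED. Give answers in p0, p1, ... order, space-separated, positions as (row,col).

Step 1: p0:(4,5)->(5,5)->EXIT | p1:(5,1)->(5,2) | p2:(3,4)->(2,4)
Step 2: p0:escaped | p1:(5,2)->(5,3) | p2:(2,4)->(1,4)
Step 3: p0:escaped | p1:(5,3)->(5,4) | p2:(1,4)->(1,5)->EXIT

ESCAPED (5,4) ESCAPED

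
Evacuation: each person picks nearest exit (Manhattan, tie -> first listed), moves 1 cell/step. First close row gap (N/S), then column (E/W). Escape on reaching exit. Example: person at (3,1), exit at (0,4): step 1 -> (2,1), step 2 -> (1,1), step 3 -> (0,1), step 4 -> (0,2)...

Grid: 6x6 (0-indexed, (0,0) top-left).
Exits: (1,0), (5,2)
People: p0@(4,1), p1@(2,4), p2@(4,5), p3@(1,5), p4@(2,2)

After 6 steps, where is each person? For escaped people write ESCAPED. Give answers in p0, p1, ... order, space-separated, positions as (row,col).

Step 1: p0:(4,1)->(5,1) | p1:(2,4)->(1,4) | p2:(4,5)->(5,5) | p3:(1,5)->(1,4) | p4:(2,2)->(1,2)
Step 2: p0:(5,1)->(5,2)->EXIT | p1:(1,4)->(1,3) | p2:(5,5)->(5,4) | p3:(1,4)->(1,3) | p4:(1,2)->(1,1)
Step 3: p0:escaped | p1:(1,3)->(1,2) | p2:(5,4)->(5,3) | p3:(1,3)->(1,2) | p4:(1,1)->(1,0)->EXIT
Step 4: p0:escaped | p1:(1,2)->(1,1) | p2:(5,3)->(5,2)->EXIT | p3:(1,2)->(1,1) | p4:escaped
Step 5: p0:escaped | p1:(1,1)->(1,0)->EXIT | p2:escaped | p3:(1,1)->(1,0)->EXIT | p4:escaped

ESCAPED ESCAPED ESCAPED ESCAPED ESCAPED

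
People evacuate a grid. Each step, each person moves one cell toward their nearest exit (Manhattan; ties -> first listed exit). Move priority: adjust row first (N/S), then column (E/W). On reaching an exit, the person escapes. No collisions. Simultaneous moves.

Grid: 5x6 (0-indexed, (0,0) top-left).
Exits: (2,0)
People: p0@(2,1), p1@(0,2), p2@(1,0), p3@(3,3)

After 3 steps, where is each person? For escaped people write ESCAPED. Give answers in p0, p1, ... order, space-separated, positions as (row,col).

Step 1: p0:(2,1)->(2,0)->EXIT | p1:(0,2)->(1,2) | p2:(1,0)->(2,0)->EXIT | p3:(3,3)->(2,3)
Step 2: p0:escaped | p1:(1,2)->(2,2) | p2:escaped | p3:(2,3)->(2,2)
Step 3: p0:escaped | p1:(2,2)->(2,1) | p2:escaped | p3:(2,2)->(2,1)

ESCAPED (2,1) ESCAPED (2,1)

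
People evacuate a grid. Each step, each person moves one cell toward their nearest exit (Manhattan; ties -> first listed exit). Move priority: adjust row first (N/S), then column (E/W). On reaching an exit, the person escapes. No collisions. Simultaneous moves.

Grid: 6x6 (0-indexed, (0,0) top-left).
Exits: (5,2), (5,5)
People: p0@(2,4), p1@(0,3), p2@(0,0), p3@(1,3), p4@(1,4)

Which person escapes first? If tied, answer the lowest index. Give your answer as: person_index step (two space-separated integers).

Answer: 0 4

Derivation:
Step 1: p0:(2,4)->(3,4) | p1:(0,3)->(1,3) | p2:(0,0)->(1,0) | p3:(1,3)->(2,3) | p4:(1,4)->(2,4)
Step 2: p0:(3,4)->(4,4) | p1:(1,3)->(2,3) | p2:(1,0)->(2,0) | p3:(2,3)->(3,3) | p4:(2,4)->(3,4)
Step 3: p0:(4,4)->(5,4) | p1:(2,3)->(3,3) | p2:(2,0)->(3,0) | p3:(3,3)->(4,3) | p4:(3,4)->(4,4)
Step 4: p0:(5,4)->(5,5)->EXIT | p1:(3,3)->(4,3) | p2:(3,0)->(4,0) | p3:(4,3)->(5,3) | p4:(4,4)->(5,4)
Step 5: p0:escaped | p1:(4,3)->(5,3) | p2:(4,0)->(5,0) | p3:(5,3)->(5,2)->EXIT | p4:(5,4)->(5,5)->EXIT
Step 6: p0:escaped | p1:(5,3)->(5,2)->EXIT | p2:(5,0)->(5,1) | p3:escaped | p4:escaped
Step 7: p0:escaped | p1:escaped | p2:(5,1)->(5,2)->EXIT | p3:escaped | p4:escaped
Exit steps: [4, 6, 7, 5, 5]
First to escape: p0 at step 4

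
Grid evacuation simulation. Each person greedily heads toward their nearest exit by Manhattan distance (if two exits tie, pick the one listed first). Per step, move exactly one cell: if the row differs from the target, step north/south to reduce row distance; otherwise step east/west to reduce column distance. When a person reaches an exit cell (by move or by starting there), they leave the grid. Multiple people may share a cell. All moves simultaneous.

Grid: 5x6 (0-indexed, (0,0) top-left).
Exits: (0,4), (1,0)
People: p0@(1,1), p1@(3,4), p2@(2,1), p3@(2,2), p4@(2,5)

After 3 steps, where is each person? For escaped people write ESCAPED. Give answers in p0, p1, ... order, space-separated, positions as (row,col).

Step 1: p0:(1,1)->(1,0)->EXIT | p1:(3,4)->(2,4) | p2:(2,1)->(1,1) | p3:(2,2)->(1,2) | p4:(2,5)->(1,5)
Step 2: p0:escaped | p1:(2,4)->(1,4) | p2:(1,1)->(1,0)->EXIT | p3:(1,2)->(1,1) | p4:(1,5)->(0,5)
Step 3: p0:escaped | p1:(1,4)->(0,4)->EXIT | p2:escaped | p3:(1,1)->(1,0)->EXIT | p4:(0,5)->(0,4)->EXIT

ESCAPED ESCAPED ESCAPED ESCAPED ESCAPED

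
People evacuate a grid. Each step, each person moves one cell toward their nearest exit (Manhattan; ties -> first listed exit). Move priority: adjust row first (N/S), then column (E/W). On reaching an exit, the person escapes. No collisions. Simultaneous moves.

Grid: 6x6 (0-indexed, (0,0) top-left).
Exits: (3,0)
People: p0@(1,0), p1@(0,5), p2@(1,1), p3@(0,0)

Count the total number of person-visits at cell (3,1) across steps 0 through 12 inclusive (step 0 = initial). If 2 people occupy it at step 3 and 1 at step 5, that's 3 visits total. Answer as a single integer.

Answer: 2

Derivation:
Step 0: p0@(1,0) p1@(0,5) p2@(1,1) p3@(0,0) -> at (3,1): 0 [-], cum=0
Step 1: p0@(2,0) p1@(1,5) p2@(2,1) p3@(1,0) -> at (3,1): 0 [-], cum=0
Step 2: p0@ESC p1@(2,5) p2@(3,1) p3@(2,0) -> at (3,1): 1 [p2], cum=1
Step 3: p0@ESC p1@(3,5) p2@ESC p3@ESC -> at (3,1): 0 [-], cum=1
Step 4: p0@ESC p1@(3,4) p2@ESC p3@ESC -> at (3,1): 0 [-], cum=1
Step 5: p0@ESC p1@(3,3) p2@ESC p3@ESC -> at (3,1): 0 [-], cum=1
Step 6: p0@ESC p1@(3,2) p2@ESC p3@ESC -> at (3,1): 0 [-], cum=1
Step 7: p0@ESC p1@(3,1) p2@ESC p3@ESC -> at (3,1): 1 [p1], cum=2
Step 8: p0@ESC p1@ESC p2@ESC p3@ESC -> at (3,1): 0 [-], cum=2
Total visits = 2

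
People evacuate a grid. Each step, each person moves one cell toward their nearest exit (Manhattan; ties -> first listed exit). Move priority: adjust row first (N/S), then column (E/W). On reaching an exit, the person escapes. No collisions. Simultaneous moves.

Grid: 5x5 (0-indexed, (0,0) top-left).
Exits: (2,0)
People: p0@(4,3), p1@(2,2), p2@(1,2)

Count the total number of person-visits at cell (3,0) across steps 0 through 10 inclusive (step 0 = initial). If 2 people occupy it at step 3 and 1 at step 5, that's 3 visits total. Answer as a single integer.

Answer: 0

Derivation:
Step 0: p0@(4,3) p1@(2,2) p2@(1,2) -> at (3,0): 0 [-], cum=0
Step 1: p0@(3,3) p1@(2,1) p2@(2,2) -> at (3,0): 0 [-], cum=0
Step 2: p0@(2,3) p1@ESC p2@(2,1) -> at (3,0): 0 [-], cum=0
Step 3: p0@(2,2) p1@ESC p2@ESC -> at (3,0): 0 [-], cum=0
Step 4: p0@(2,1) p1@ESC p2@ESC -> at (3,0): 0 [-], cum=0
Step 5: p0@ESC p1@ESC p2@ESC -> at (3,0): 0 [-], cum=0
Total visits = 0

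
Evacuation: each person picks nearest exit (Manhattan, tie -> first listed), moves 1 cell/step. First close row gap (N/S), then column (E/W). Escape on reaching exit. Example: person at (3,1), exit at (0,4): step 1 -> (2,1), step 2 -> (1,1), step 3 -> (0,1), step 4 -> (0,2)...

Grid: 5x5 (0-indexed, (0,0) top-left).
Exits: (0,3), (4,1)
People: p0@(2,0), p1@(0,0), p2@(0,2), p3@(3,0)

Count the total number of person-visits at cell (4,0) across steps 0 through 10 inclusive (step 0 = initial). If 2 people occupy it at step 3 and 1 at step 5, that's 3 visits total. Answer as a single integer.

Answer: 2

Derivation:
Step 0: p0@(2,0) p1@(0,0) p2@(0,2) p3@(3,0) -> at (4,0): 0 [-], cum=0
Step 1: p0@(3,0) p1@(0,1) p2@ESC p3@(4,0) -> at (4,0): 1 [p3], cum=1
Step 2: p0@(4,0) p1@(0,2) p2@ESC p3@ESC -> at (4,0): 1 [p0], cum=2
Step 3: p0@ESC p1@ESC p2@ESC p3@ESC -> at (4,0): 0 [-], cum=2
Total visits = 2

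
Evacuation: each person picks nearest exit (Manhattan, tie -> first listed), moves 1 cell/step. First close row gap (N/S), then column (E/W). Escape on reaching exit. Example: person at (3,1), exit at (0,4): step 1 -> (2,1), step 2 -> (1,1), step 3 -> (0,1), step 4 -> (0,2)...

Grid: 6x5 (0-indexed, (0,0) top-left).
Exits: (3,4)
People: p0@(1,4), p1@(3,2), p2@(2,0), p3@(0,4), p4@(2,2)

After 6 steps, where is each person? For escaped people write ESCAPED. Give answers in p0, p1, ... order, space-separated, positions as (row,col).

Step 1: p0:(1,4)->(2,4) | p1:(3,2)->(3,3) | p2:(2,0)->(3,0) | p3:(0,4)->(1,4) | p4:(2,2)->(3,2)
Step 2: p0:(2,4)->(3,4)->EXIT | p1:(3,3)->(3,4)->EXIT | p2:(3,0)->(3,1) | p3:(1,4)->(2,4) | p4:(3,2)->(3,3)
Step 3: p0:escaped | p1:escaped | p2:(3,1)->(3,2) | p3:(2,4)->(3,4)->EXIT | p4:(3,3)->(3,4)->EXIT
Step 4: p0:escaped | p1:escaped | p2:(3,2)->(3,3) | p3:escaped | p4:escaped
Step 5: p0:escaped | p1:escaped | p2:(3,3)->(3,4)->EXIT | p3:escaped | p4:escaped

ESCAPED ESCAPED ESCAPED ESCAPED ESCAPED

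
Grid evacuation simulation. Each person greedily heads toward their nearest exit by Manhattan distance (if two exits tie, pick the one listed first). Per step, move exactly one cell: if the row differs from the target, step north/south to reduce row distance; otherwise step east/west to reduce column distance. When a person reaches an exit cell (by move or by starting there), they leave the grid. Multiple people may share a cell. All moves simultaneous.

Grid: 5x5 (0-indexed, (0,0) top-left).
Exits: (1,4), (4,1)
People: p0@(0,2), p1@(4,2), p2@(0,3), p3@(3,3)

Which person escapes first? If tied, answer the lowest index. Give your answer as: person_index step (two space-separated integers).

Answer: 1 1

Derivation:
Step 1: p0:(0,2)->(1,2) | p1:(4,2)->(4,1)->EXIT | p2:(0,3)->(1,3) | p3:(3,3)->(2,3)
Step 2: p0:(1,2)->(1,3) | p1:escaped | p2:(1,3)->(1,4)->EXIT | p3:(2,3)->(1,3)
Step 3: p0:(1,3)->(1,4)->EXIT | p1:escaped | p2:escaped | p3:(1,3)->(1,4)->EXIT
Exit steps: [3, 1, 2, 3]
First to escape: p1 at step 1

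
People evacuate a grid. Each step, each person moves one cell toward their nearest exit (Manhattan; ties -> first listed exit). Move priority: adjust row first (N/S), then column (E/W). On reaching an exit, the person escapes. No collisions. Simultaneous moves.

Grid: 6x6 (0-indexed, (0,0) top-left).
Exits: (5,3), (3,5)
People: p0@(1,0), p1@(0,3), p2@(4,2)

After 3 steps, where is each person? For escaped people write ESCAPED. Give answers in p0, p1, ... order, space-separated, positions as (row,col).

Step 1: p0:(1,0)->(2,0) | p1:(0,3)->(1,3) | p2:(4,2)->(5,2)
Step 2: p0:(2,0)->(3,0) | p1:(1,3)->(2,3) | p2:(5,2)->(5,3)->EXIT
Step 3: p0:(3,0)->(4,0) | p1:(2,3)->(3,3) | p2:escaped

(4,0) (3,3) ESCAPED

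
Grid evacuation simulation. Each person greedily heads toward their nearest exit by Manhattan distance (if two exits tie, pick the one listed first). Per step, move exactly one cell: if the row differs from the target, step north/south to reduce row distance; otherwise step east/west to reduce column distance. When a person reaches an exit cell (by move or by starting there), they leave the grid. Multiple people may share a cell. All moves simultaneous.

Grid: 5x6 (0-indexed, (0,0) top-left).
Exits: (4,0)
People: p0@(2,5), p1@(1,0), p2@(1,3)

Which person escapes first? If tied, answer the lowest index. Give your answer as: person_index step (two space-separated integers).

Answer: 1 3

Derivation:
Step 1: p0:(2,5)->(3,5) | p1:(1,0)->(2,0) | p2:(1,3)->(2,3)
Step 2: p0:(3,5)->(4,5) | p1:(2,0)->(3,0) | p2:(2,3)->(3,3)
Step 3: p0:(4,5)->(4,4) | p1:(3,0)->(4,0)->EXIT | p2:(3,3)->(4,3)
Step 4: p0:(4,4)->(4,3) | p1:escaped | p2:(4,3)->(4,2)
Step 5: p0:(4,3)->(4,2) | p1:escaped | p2:(4,2)->(4,1)
Step 6: p0:(4,2)->(4,1) | p1:escaped | p2:(4,1)->(4,0)->EXIT
Step 7: p0:(4,1)->(4,0)->EXIT | p1:escaped | p2:escaped
Exit steps: [7, 3, 6]
First to escape: p1 at step 3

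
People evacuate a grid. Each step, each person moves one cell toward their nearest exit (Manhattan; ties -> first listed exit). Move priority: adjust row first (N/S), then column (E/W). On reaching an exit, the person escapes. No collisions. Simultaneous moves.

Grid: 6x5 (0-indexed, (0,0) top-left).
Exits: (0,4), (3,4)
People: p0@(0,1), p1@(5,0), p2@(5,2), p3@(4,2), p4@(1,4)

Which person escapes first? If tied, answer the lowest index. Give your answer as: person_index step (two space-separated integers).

Step 1: p0:(0,1)->(0,2) | p1:(5,0)->(4,0) | p2:(5,2)->(4,2) | p3:(4,2)->(3,2) | p4:(1,4)->(0,4)->EXIT
Step 2: p0:(0,2)->(0,3) | p1:(4,0)->(3,0) | p2:(4,2)->(3,2) | p3:(3,2)->(3,3) | p4:escaped
Step 3: p0:(0,3)->(0,4)->EXIT | p1:(3,0)->(3,1) | p2:(3,2)->(3,3) | p3:(3,3)->(3,4)->EXIT | p4:escaped
Step 4: p0:escaped | p1:(3,1)->(3,2) | p2:(3,3)->(3,4)->EXIT | p3:escaped | p4:escaped
Step 5: p0:escaped | p1:(3,2)->(3,3) | p2:escaped | p3:escaped | p4:escaped
Step 6: p0:escaped | p1:(3,3)->(3,4)->EXIT | p2:escaped | p3:escaped | p4:escaped
Exit steps: [3, 6, 4, 3, 1]
First to escape: p4 at step 1

Answer: 4 1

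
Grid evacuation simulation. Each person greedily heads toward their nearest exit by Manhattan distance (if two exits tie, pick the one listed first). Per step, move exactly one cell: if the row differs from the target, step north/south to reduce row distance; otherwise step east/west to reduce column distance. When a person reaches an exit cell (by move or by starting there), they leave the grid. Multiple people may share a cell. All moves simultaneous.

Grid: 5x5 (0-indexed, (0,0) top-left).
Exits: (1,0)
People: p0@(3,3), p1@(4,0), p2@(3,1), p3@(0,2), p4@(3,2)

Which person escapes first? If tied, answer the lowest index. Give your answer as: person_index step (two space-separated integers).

Step 1: p0:(3,3)->(2,3) | p1:(4,0)->(3,0) | p2:(3,1)->(2,1) | p3:(0,2)->(1,2) | p4:(3,2)->(2,2)
Step 2: p0:(2,3)->(1,3) | p1:(3,0)->(2,0) | p2:(2,1)->(1,1) | p3:(1,2)->(1,1) | p4:(2,2)->(1,2)
Step 3: p0:(1,3)->(1,2) | p1:(2,0)->(1,0)->EXIT | p2:(1,1)->(1,0)->EXIT | p3:(1,1)->(1,0)->EXIT | p4:(1,2)->(1,1)
Step 4: p0:(1,2)->(1,1) | p1:escaped | p2:escaped | p3:escaped | p4:(1,1)->(1,0)->EXIT
Step 5: p0:(1,1)->(1,0)->EXIT | p1:escaped | p2:escaped | p3:escaped | p4:escaped
Exit steps: [5, 3, 3, 3, 4]
First to escape: p1 at step 3

Answer: 1 3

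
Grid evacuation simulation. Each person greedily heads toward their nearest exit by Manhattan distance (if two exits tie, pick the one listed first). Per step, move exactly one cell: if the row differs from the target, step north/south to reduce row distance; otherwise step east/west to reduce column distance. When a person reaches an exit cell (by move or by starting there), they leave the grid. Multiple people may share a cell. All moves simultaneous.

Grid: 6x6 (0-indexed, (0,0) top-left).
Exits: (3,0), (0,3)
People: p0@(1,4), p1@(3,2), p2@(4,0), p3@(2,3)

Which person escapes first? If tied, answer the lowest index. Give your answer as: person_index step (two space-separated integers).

Answer: 2 1

Derivation:
Step 1: p0:(1,4)->(0,4) | p1:(3,2)->(3,1) | p2:(4,0)->(3,0)->EXIT | p3:(2,3)->(1,3)
Step 2: p0:(0,4)->(0,3)->EXIT | p1:(3,1)->(3,0)->EXIT | p2:escaped | p3:(1,3)->(0,3)->EXIT
Exit steps: [2, 2, 1, 2]
First to escape: p2 at step 1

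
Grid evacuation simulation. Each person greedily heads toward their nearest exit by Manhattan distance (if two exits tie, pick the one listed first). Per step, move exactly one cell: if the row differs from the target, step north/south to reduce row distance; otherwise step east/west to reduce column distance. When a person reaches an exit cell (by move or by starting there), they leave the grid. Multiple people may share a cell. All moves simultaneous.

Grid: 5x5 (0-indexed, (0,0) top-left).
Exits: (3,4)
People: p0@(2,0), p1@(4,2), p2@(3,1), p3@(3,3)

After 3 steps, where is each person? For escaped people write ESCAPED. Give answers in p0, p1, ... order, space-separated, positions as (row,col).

Step 1: p0:(2,0)->(3,0) | p1:(4,2)->(3,2) | p2:(3,1)->(3,2) | p3:(3,3)->(3,4)->EXIT
Step 2: p0:(3,0)->(3,1) | p1:(3,2)->(3,3) | p2:(3,2)->(3,3) | p3:escaped
Step 3: p0:(3,1)->(3,2) | p1:(3,3)->(3,4)->EXIT | p2:(3,3)->(3,4)->EXIT | p3:escaped

(3,2) ESCAPED ESCAPED ESCAPED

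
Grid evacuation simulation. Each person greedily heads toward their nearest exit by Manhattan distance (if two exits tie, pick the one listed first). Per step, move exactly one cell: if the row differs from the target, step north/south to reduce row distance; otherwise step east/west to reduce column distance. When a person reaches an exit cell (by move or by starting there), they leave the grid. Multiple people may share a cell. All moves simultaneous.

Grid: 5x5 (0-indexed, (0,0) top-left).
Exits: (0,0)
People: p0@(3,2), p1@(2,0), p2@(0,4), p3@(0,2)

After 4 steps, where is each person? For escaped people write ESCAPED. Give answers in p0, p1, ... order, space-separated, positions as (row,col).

Step 1: p0:(3,2)->(2,2) | p1:(2,0)->(1,0) | p2:(0,4)->(0,3) | p3:(0,2)->(0,1)
Step 2: p0:(2,2)->(1,2) | p1:(1,0)->(0,0)->EXIT | p2:(0,3)->(0,2) | p3:(0,1)->(0,0)->EXIT
Step 3: p0:(1,2)->(0,2) | p1:escaped | p2:(0,2)->(0,1) | p3:escaped
Step 4: p0:(0,2)->(0,1) | p1:escaped | p2:(0,1)->(0,0)->EXIT | p3:escaped

(0,1) ESCAPED ESCAPED ESCAPED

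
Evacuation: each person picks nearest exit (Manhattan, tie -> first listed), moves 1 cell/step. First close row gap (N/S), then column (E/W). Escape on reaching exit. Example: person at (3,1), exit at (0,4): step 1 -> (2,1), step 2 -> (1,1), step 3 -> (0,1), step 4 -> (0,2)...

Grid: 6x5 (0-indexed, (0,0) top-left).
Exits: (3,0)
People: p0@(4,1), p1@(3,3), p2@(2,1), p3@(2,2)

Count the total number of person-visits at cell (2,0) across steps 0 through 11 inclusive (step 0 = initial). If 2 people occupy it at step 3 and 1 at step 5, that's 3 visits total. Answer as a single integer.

Step 0: p0@(4,1) p1@(3,3) p2@(2,1) p3@(2,2) -> at (2,0): 0 [-], cum=0
Step 1: p0@(3,1) p1@(3,2) p2@(3,1) p3@(3,2) -> at (2,0): 0 [-], cum=0
Step 2: p0@ESC p1@(3,1) p2@ESC p3@(3,1) -> at (2,0): 0 [-], cum=0
Step 3: p0@ESC p1@ESC p2@ESC p3@ESC -> at (2,0): 0 [-], cum=0
Total visits = 0

Answer: 0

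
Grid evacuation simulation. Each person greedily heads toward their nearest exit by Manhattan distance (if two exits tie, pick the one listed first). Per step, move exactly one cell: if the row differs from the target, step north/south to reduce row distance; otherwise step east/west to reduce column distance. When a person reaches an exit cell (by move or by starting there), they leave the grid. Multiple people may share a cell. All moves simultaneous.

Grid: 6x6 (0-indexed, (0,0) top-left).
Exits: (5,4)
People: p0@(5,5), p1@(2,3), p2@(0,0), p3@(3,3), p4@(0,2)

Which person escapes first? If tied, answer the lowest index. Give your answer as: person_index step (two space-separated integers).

Step 1: p0:(5,5)->(5,4)->EXIT | p1:(2,3)->(3,3) | p2:(0,0)->(1,0) | p3:(3,3)->(4,3) | p4:(0,2)->(1,2)
Step 2: p0:escaped | p1:(3,3)->(4,3) | p2:(1,0)->(2,0) | p3:(4,3)->(5,3) | p4:(1,2)->(2,2)
Step 3: p0:escaped | p1:(4,3)->(5,3) | p2:(2,0)->(3,0) | p3:(5,3)->(5,4)->EXIT | p4:(2,2)->(3,2)
Step 4: p0:escaped | p1:(5,3)->(5,4)->EXIT | p2:(3,0)->(4,0) | p3:escaped | p4:(3,2)->(4,2)
Step 5: p0:escaped | p1:escaped | p2:(4,0)->(5,0) | p3:escaped | p4:(4,2)->(5,2)
Step 6: p0:escaped | p1:escaped | p2:(5,0)->(5,1) | p3:escaped | p4:(5,2)->(5,3)
Step 7: p0:escaped | p1:escaped | p2:(5,1)->(5,2) | p3:escaped | p4:(5,3)->(5,4)->EXIT
Step 8: p0:escaped | p1:escaped | p2:(5,2)->(5,3) | p3:escaped | p4:escaped
Step 9: p0:escaped | p1:escaped | p2:(5,3)->(5,4)->EXIT | p3:escaped | p4:escaped
Exit steps: [1, 4, 9, 3, 7]
First to escape: p0 at step 1

Answer: 0 1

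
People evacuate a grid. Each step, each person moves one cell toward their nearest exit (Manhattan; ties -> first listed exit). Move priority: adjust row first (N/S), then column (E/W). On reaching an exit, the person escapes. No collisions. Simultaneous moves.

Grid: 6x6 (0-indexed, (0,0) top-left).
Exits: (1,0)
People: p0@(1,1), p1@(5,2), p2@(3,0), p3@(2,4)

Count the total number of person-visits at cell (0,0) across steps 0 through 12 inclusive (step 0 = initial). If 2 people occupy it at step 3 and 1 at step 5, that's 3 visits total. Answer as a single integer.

Answer: 0

Derivation:
Step 0: p0@(1,1) p1@(5,2) p2@(3,0) p3@(2,4) -> at (0,0): 0 [-], cum=0
Step 1: p0@ESC p1@(4,2) p2@(2,0) p3@(1,4) -> at (0,0): 0 [-], cum=0
Step 2: p0@ESC p1@(3,2) p2@ESC p3@(1,3) -> at (0,0): 0 [-], cum=0
Step 3: p0@ESC p1@(2,2) p2@ESC p3@(1,2) -> at (0,0): 0 [-], cum=0
Step 4: p0@ESC p1@(1,2) p2@ESC p3@(1,1) -> at (0,0): 0 [-], cum=0
Step 5: p0@ESC p1@(1,1) p2@ESC p3@ESC -> at (0,0): 0 [-], cum=0
Step 6: p0@ESC p1@ESC p2@ESC p3@ESC -> at (0,0): 0 [-], cum=0
Total visits = 0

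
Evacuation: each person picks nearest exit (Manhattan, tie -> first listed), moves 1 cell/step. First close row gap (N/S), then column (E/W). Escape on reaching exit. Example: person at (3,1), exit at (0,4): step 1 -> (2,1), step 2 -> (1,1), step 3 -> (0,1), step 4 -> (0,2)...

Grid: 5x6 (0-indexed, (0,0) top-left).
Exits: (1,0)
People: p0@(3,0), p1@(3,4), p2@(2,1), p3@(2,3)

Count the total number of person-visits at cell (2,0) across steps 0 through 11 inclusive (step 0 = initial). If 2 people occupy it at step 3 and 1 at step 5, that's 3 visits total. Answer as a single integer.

Step 0: p0@(3,0) p1@(3,4) p2@(2,1) p3@(2,3) -> at (2,0): 0 [-], cum=0
Step 1: p0@(2,0) p1@(2,4) p2@(1,1) p3@(1,3) -> at (2,0): 1 [p0], cum=1
Step 2: p0@ESC p1@(1,4) p2@ESC p3@(1,2) -> at (2,0): 0 [-], cum=1
Step 3: p0@ESC p1@(1,3) p2@ESC p3@(1,1) -> at (2,0): 0 [-], cum=1
Step 4: p0@ESC p1@(1,2) p2@ESC p3@ESC -> at (2,0): 0 [-], cum=1
Step 5: p0@ESC p1@(1,1) p2@ESC p3@ESC -> at (2,0): 0 [-], cum=1
Step 6: p0@ESC p1@ESC p2@ESC p3@ESC -> at (2,0): 0 [-], cum=1
Total visits = 1

Answer: 1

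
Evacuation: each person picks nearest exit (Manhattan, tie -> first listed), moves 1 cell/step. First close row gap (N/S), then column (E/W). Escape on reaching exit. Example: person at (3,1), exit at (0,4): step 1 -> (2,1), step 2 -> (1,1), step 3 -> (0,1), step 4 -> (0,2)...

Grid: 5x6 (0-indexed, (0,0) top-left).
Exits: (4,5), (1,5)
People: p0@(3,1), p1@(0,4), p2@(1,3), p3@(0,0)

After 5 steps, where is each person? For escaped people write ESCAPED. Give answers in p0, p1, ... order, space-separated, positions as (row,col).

Step 1: p0:(3,1)->(4,1) | p1:(0,4)->(1,4) | p2:(1,3)->(1,4) | p3:(0,0)->(1,0)
Step 2: p0:(4,1)->(4,2) | p1:(1,4)->(1,5)->EXIT | p2:(1,4)->(1,5)->EXIT | p3:(1,0)->(1,1)
Step 3: p0:(4,2)->(4,3) | p1:escaped | p2:escaped | p3:(1,1)->(1,2)
Step 4: p0:(4,3)->(4,4) | p1:escaped | p2:escaped | p3:(1,2)->(1,3)
Step 5: p0:(4,4)->(4,5)->EXIT | p1:escaped | p2:escaped | p3:(1,3)->(1,4)

ESCAPED ESCAPED ESCAPED (1,4)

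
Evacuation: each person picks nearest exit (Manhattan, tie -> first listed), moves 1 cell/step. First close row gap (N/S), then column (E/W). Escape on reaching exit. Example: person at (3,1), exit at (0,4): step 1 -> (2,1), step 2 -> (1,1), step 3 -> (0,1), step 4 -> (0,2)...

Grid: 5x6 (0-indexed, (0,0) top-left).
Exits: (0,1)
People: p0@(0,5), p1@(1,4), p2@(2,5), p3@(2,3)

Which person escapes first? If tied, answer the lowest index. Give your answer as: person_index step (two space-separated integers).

Answer: 0 4

Derivation:
Step 1: p0:(0,5)->(0,4) | p1:(1,4)->(0,4) | p2:(2,5)->(1,5) | p3:(2,3)->(1,3)
Step 2: p0:(0,4)->(0,3) | p1:(0,4)->(0,3) | p2:(1,5)->(0,5) | p3:(1,3)->(0,3)
Step 3: p0:(0,3)->(0,2) | p1:(0,3)->(0,2) | p2:(0,5)->(0,4) | p3:(0,3)->(0,2)
Step 4: p0:(0,2)->(0,1)->EXIT | p1:(0,2)->(0,1)->EXIT | p2:(0,4)->(0,3) | p3:(0,2)->(0,1)->EXIT
Step 5: p0:escaped | p1:escaped | p2:(0,3)->(0,2) | p3:escaped
Step 6: p0:escaped | p1:escaped | p2:(0,2)->(0,1)->EXIT | p3:escaped
Exit steps: [4, 4, 6, 4]
First to escape: p0 at step 4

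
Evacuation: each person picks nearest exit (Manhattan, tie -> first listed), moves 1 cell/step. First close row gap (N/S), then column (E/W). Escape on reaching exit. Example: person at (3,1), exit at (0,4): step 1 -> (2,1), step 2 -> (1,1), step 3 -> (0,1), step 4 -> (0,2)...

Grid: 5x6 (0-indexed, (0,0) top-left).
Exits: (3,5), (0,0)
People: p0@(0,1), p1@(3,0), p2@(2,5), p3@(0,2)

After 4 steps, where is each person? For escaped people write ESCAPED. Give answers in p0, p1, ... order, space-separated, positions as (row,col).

Step 1: p0:(0,1)->(0,0)->EXIT | p1:(3,0)->(2,0) | p2:(2,5)->(3,5)->EXIT | p3:(0,2)->(0,1)
Step 2: p0:escaped | p1:(2,0)->(1,0) | p2:escaped | p3:(0,1)->(0,0)->EXIT
Step 3: p0:escaped | p1:(1,0)->(0,0)->EXIT | p2:escaped | p3:escaped

ESCAPED ESCAPED ESCAPED ESCAPED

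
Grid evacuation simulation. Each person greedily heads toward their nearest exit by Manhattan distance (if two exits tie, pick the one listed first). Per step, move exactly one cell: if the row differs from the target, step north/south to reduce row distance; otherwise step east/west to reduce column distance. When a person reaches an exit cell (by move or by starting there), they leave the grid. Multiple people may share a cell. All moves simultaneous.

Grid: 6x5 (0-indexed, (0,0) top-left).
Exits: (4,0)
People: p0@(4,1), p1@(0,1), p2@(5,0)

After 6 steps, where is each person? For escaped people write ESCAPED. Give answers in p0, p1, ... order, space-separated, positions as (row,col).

Step 1: p0:(4,1)->(4,0)->EXIT | p1:(0,1)->(1,1) | p2:(5,0)->(4,0)->EXIT
Step 2: p0:escaped | p1:(1,1)->(2,1) | p2:escaped
Step 3: p0:escaped | p1:(2,1)->(3,1) | p2:escaped
Step 4: p0:escaped | p1:(3,1)->(4,1) | p2:escaped
Step 5: p0:escaped | p1:(4,1)->(4,0)->EXIT | p2:escaped

ESCAPED ESCAPED ESCAPED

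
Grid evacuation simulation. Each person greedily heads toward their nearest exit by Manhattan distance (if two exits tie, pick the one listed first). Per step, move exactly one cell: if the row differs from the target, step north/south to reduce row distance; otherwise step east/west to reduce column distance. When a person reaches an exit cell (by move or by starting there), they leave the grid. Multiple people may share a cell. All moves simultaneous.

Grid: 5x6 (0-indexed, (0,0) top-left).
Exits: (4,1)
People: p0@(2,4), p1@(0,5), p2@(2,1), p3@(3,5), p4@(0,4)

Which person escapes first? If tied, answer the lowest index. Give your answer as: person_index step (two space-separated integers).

Answer: 2 2

Derivation:
Step 1: p0:(2,4)->(3,4) | p1:(0,5)->(1,5) | p2:(2,1)->(3,1) | p3:(3,5)->(4,5) | p4:(0,4)->(1,4)
Step 2: p0:(3,4)->(4,4) | p1:(1,5)->(2,5) | p2:(3,1)->(4,1)->EXIT | p3:(4,5)->(4,4) | p4:(1,4)->(2,4)
Step 3: p0:(4,4)->(4,3) | p1:(2,5)->(3,5) | p2:escaped | p3:(4,4)->(4,3) | p4:(2,4)->(3,4)
Step 4: p0:(4,3)->(4,2) | p1:(3,5)->(4,5) | p2:escaped | p3:(4,3)->(4,2) | p4:(3,4)->(4,4)
Step 5: p0:(4,2)->(4,1)->EXIT | p1:(4,5)->(4,4) | p2:escaped | p3:(4,2)->(4,1)->EXIT | p4:(4,4)->(4,3)
Step 6: p0:escaped | p1:(4,4)->(4,3) | p2:escaped | p3:escaped | p4:(4,3)->(4,2)
Step 7: p0:escaped | p1:(4,3)->(4,2) | p2:escaped | p3:escaped | p4:(4,2)->(4,1)->EXIT
Step 8: p0:escaped | p1:(4,2)->(4,1)->EXIT | p2:escaped | p3:escaped | p4:escaped
Exit steps: [5, 8, 2, 5, 7]
First to escape: p2 at step 2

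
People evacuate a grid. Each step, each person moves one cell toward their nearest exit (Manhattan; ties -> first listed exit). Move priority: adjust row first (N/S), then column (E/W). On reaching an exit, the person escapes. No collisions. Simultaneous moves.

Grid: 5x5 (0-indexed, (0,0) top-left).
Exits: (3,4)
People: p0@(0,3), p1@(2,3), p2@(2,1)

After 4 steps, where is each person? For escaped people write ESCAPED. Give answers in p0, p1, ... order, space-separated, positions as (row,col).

Step 1: p0:(0,3)->(1,3) | p1:(2,3)->(3,3) | p2:(2,1)->(3,1)
Step 2: p0:(1,3)->(2,3) | p1:(3,3)->(3,4)->EXIT | p2:(3,1)->(3,2)
Step 3: p0:(2,3)->(3,3) | p1:escaped | p2:(3,2)->(3,3)
Step 4: p0:(3,3)->(3,4)->EXIT | p1:escaped | p2:(3,3)->(3,4)->EXIT

ESCAPED ESCAPED ESCAPED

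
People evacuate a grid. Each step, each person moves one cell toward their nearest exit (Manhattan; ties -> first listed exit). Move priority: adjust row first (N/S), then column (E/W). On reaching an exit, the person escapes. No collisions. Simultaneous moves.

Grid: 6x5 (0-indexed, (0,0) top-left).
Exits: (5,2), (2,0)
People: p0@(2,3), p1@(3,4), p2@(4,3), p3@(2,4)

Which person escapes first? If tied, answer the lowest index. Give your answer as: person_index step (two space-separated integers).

Answer: 2 2

Derivation:
Step 1: p0:(2,3)->(2,2) | p1:(3,4)->(4,4) | p2:(4,3)->(5,3) | p3:(2,4)->(2,3)
Step 2: p0:(2,2)->(2,1) | p1:(4,4)->(5,4) | p2:(5,3)->(5,2)->EXIT | p3:(2,3)->(2,2)
Step 3: p0:(2,1)->(2,0)->EXIT | p1:(5,4)->(5,3) | p2:escaped | p3:(2,2)->(2,1)
Step 4: p0:escaped | p1:(5,3)->(5,2)->EXIT | p2:escaped | p3:(2,1)->(2,0)->EXIT
Exit steps: [3, 4, 2, 4]
First to escape: p2 at step 2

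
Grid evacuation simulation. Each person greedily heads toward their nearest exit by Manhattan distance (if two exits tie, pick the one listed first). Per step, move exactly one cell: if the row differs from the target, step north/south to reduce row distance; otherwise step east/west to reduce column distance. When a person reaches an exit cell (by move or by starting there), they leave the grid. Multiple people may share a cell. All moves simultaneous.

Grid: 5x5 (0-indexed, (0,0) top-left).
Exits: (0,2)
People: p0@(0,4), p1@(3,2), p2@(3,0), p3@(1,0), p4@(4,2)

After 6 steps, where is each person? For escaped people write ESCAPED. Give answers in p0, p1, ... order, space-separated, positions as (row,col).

Step 1: p0:(0,4)->(0,3) | p1:(3,2)->(2,2) | p2:(3,0)->(2,0) | p3:(1,0)->(0,0) | p4:(4,2)->(3,2)
Step 2: p0:(0,3)->(0,2)->EXIT | p1:(2,2)->(1,2) | p2:(2,0)->(1,0) | p3:(0,0)->(0,1) | p4:(3,2)->(2,2)
Step 3: p0:escaped | p1:(1,2)->(0,2)->EXIT | p2:(1,0)->(0,0) | p3:(0,1)->(0,2)->EXIT | p4:(2,2)->(1,2)
Step 4: p0:escaped | p1:escaped | p2:(0,0)->(0,1) | p3:escaped | p4:(1,2)->(0,2)->EXIT
Step 5: p0:escaped | p1:escaped | p2:(0,1)->(0,2)->EXIT | p3:escaped | p4:escaped

ESCAPED ESCAPED ESCAPED ESCAPED ESCAPED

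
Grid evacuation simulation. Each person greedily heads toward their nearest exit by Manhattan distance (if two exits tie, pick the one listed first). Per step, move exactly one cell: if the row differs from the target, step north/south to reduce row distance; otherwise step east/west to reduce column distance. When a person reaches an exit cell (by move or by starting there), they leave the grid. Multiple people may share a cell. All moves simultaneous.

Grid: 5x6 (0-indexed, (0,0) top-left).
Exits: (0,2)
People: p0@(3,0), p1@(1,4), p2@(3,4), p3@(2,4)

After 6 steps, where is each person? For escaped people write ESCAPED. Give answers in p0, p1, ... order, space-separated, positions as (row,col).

Step 1: p0:(3,0)->(2,0) | p1:(1,4)->(0,4) | p2:(3,4)->(2,4) | p3:(2,4)->(1,4)
Step 2: p0:(2,0)->(1,0) | p1:(0,4)->(0,3) | p2:(2,4)->(1,4) | p3:(1,4)->(0,4)
Step 3: p0:(1,0)->(0,0) | p1:(0,3)->(0,2)->EXIT | p2:(1,4)->(0,4) | p3:(0,4)->(0,3)
Step 4: p0:(0,0)->(0,1) | p1:escaped | p2:(0,4)->(0,3) | p3:(0,3)->(0,2)->EXIT
Step 5: p0:(0,1)->(0,2)->EXIT | p1:escaped | p2:(0,3)->(0,2)->EXIT | p3:escaped

ESCAPED ESCAPED ESCAPED ESCAPED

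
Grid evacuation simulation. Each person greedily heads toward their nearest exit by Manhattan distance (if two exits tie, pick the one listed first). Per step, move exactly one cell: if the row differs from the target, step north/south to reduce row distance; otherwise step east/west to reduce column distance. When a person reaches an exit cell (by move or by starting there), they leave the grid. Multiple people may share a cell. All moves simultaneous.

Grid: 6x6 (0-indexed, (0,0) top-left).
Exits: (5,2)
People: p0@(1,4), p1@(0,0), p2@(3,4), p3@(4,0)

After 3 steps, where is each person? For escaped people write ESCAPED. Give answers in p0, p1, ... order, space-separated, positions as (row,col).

Step 1: p0:(1,4)->(2,4) | p1:(0,0)->(1,0) | p2:(3,4)->(4,4) | p3:(4,0)->(5,0)
Step 2: p0:(2,4)->(3,4) | p1:(1,0)->(2,0) | p2:(4,4)->(5,4) | p3:(5,0)->(5,1)
Step 3: p0:(3,4)->(4,4) | p1:(2,0)->(3,0) | p2:(5,4)->(5,3) | p3:(5,1)->(5,2)->EXIT

(4,4) (3,0) (5,3) ESCAPED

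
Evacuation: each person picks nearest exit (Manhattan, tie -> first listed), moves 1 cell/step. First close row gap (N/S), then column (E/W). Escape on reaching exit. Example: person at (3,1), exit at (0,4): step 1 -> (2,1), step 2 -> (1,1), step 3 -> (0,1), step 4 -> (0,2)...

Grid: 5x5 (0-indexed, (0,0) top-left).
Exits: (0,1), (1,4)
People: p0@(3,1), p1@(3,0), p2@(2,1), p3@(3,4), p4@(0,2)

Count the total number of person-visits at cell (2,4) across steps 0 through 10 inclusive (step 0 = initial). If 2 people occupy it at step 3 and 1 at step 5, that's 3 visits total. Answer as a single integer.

Answer: 1

Derivation:
Step 0: p0@(3,1) p1@(3,0) p2@(2,1) p3@(3,4) p4@(0,2) -> at (2,4): 0 [-], cum=0
Step 1: p0@(2,1) p1@(2,0) p2@(1,1) p3@(2,4) p4@ESC -> at (2,4): 1 [p3], cum=1
Step 2: p0@(1,1) p1@(1,0) p2@ESC p3@ESC p4@ESC -> at (2,4): 0 [-], cum=1
Step 3: p0@ESC p1@(0,0) p2@ESC p3@ESC p4@ESC -> at (2,4): 0 [-], cum=1
Step 4: p0@ESC p1@ESC p2@ESC p3@ESC p4@ESC -> at (2,4): 0 [-], cum=1
Total visits = 1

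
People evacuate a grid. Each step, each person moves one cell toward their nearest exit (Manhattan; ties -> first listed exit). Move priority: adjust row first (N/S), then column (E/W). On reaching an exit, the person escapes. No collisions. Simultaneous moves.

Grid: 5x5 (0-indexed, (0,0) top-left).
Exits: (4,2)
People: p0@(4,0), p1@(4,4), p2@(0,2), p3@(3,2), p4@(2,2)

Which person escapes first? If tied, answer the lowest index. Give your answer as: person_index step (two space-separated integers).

Step 1: p0:(4,0)->(4,1) | p1:(4,4)->(4,3) | p2:(0,2)->(1,2) | p3:(3,2)->(4,2)->EXIT | p4:(2,2)->(3,2)
Step 2: p0:(4,1)->(4,2)->EXIT | p1:(4,3)->(4,2)->EXIT | p2:(1,2)->(2,2) | p3:escaped | p4:(3,2)->(4,2)->EXIT
Step 3: p0:escaped | p1:escaped | p2:(2,2)->(3,2) | p3:escaped | p4:escaped
Step 4: p0:escaped | p1:escaped | p2:(3,2)->(4,2)->EXIT | p3:escaped | p4:escaped
Exit steps: [2, 2, 4, 1, 2]
First to escape: p3 at step 1

Answer: 3 1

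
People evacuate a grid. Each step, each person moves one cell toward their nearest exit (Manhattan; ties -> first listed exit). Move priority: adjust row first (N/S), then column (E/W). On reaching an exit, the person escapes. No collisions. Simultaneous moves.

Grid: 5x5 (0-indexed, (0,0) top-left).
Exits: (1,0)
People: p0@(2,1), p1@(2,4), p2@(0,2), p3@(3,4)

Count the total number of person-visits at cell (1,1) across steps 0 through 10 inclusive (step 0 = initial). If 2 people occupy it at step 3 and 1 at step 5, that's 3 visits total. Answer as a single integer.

Answer: 4

Derivation:
Step 0: p0@(2,1) p1@(2,4) p2@(0,2) p3@(3,4) -> at (1,1): 0 [-], cum=0
Step 1: p0@(1,1) p1@(1,4) p2@(1,2) p3@(2,4) -> at (1,1): 1 [p0], cum=1
Step 2: p0@ESC p1@(1,3) p2@(1,1) p3@(1,4) -> at (1,1): 1 [p2], cum=2
Step 3: p0@ESC p1@(1,2) p2@ESC p3@(1,3) -> at (1,1): 0 [-], cum=2
Step 4: p0@ESC p1@(1,1) p2@ESC p3@(1,2) -> at (1,1): 1 [p1], cum=3
Step 5: p0@ESC p1@ESC p2@ESC p3@(1,1) -> at (1,1): 1 [p3], cum=4
Step 6: p0@ESC p1@ESC p2@ESC p3@ESC -> at (1,1): 0 [-], cum=4
Total visits = 4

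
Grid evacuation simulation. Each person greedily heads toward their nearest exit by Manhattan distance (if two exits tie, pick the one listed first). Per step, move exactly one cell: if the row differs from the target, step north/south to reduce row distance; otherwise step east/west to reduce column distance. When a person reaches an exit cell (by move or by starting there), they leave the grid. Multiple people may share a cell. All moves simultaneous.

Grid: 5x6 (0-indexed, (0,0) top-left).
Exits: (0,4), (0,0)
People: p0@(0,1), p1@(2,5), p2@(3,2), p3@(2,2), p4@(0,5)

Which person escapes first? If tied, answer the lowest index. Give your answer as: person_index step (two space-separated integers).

Step 1: p0:(0,1)->(0,0)->EXIT | p1:(2,5)->(1,5) | p2:(3,2)->(2,2) | p3:(2,2)->(1,2) | p4:(0,5)->(0,4)->EXIT
Step 2: p0:escaped | p1:(1,5)->(0,5) | p2:(2,2)->(1,2) | p3:(1,2)->(0,2) | p4:escaped
Step 3: p0:escaped | p1:(0,5)->(0,4)->EXIT | p2:(1,2)->(0,2) | p3:(0,2)->(0,3) | p4:escaped
Step 4: p0:escaped | p1:escaped | p2:(0,2)->(0,3) | p3:(0,3)->(0,4)->EXIT | p4:escaped
Step 5: p0:escaped | p1:escaped | p2:(0,3)->(0,4)->EXIT | p3:escaped | p4:escaped
Exit steps: [1, 3, 5, 4, 1]
First to escape: p0 at step 1

Answer: 0 1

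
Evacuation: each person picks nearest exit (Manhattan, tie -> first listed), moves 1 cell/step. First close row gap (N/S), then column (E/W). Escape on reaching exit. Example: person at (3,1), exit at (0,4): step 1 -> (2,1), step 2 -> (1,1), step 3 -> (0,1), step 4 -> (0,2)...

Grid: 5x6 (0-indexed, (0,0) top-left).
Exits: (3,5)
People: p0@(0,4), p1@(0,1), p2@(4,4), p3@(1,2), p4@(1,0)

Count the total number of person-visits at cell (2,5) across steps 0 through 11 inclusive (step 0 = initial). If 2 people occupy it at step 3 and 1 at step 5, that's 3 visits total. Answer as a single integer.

Step 0: p0@(0,4) p1@(0,1) p2@(4,4) p3@(1,2) p4@(1,0) -> at (2,5): 0 [-], cum=0
Step 1: p0@(1,4) p1@(1,1) p2@(3,4) p3@(2,2) p4@(2,0) -> at (2,5): 0 [-], cum=0
Step 2: p0@(2,4) p1@(2,1) p2@ESC p3@(3,2) p4@(3,0) -> at (2,5): 0 [-], cum=0
Step 3: p0@(3,4) p1@(3,1) p2@ESC p3@(3,3) p4@(3,1) -> at (2,5): 0 [-], cum=0
Step 4: p0@ESC p1@(3,2) p2@ESC p3@(3,4) p4@(3,2) -> at (2,5): 0 [-], cum=0
Step 5: p0@ESC p1@(3,3) p2@ESC p3@ESC p4@(3,3) -> at (2,5): 0 [-], cum=0
Step 6: p0@ESC p1@(3,4) p2@ESC p3@ESC p4@(3,4) -> at (2,5): 0 [-], cum=0
Step 7: p0@ESC p1@ESC p2@ESC p3@ESC p4@ESC -> at (2,5): 0 [-], cum=0
Total visits = 0

Answer: 0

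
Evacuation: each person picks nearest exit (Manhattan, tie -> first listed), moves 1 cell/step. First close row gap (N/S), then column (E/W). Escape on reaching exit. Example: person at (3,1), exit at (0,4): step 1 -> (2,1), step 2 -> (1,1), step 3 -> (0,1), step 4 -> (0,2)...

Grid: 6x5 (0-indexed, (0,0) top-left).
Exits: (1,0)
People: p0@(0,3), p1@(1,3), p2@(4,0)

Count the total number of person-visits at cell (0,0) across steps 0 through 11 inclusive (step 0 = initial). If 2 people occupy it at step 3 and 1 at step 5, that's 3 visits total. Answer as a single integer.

Step 0: p0@(0,3) p1@(1,3) p2@(4,0) -> at (0,0): 0 [-], cum=0
Step 1: p0@(1,3) p1@(1,2) p2@(3,0) -> at (0,0): 0 [-], cum=0
Step 2: p0@(1,2) p1@(1,1) p2@(2,0) -> at (0,0): 0 [-], cum=0
Step 3: p0@(1,1) p1@ESC p2@ESC -> at (0,0): 0 [-], cum=0
Step 4: p0@ESC p1@ESC p2@ESC -> at (0,0): 0 [-], cum=0
Total visits = 0

Answer: 0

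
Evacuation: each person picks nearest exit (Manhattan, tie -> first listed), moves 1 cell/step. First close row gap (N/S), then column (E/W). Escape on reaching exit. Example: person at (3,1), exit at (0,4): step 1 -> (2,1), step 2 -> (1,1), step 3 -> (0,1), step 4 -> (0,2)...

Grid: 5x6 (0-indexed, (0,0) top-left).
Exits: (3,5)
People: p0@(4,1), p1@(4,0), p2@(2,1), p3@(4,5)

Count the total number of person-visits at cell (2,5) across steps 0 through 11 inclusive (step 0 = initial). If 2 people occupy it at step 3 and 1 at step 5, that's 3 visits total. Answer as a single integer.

Answer: 0

Derivation:
Step 0: p0@(4,1) p1@(4,0) p2@(2,1) p3@(4,5) -> at (2,5): 0 [-], cum=0
Step 1: p0@(3,1) p1@(3,0) p2@(3,1) p3@ESC -> at (2,5): 0 [-], cum=0
Step 2: p0@(3,2) p1@(3,1) p2@(3,2) p3@ESC -> at (2,5): 0 [-], cum=0
Step 3: p0@(3,3) p1@(3,2) p2@(3,3) p3@ESC -> at (2,5): 0 [-], cum=0
Step 4: p0@(3,4) p1@(3,3) p2@(3,4) p3@ESC -> at (2,5): 0 [-], cum=0
Step 5: p0@ESC p1@(3,4) p2@ESC p3@ESC -> at (2,5): 0 [-], cum=0
Step 6: p0@ESC p1@ESC p2@ESC p3@ESC -> at (2,5): 0 [-], cum=0
Total visits = 0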